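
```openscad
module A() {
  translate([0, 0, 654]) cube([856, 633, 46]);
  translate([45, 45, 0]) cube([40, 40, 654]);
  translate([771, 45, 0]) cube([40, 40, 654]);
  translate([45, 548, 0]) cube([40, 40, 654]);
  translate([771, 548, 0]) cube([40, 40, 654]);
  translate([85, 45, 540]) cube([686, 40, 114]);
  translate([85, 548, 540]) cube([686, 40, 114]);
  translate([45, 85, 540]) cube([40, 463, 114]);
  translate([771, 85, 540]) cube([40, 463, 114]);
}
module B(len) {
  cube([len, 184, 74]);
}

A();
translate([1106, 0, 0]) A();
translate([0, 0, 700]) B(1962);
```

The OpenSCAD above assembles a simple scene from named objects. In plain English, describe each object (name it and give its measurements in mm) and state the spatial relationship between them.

A is a table with a 856×633 mm rectangular top, 46 mm thick, top surface at z = 700 mm, supported by four 40×40 mm square legs, each inset 45 mm from the nearest pair of top edges, running from the floor. Four apron rails, 40 mm thick and 114 mm tall, run between adjacent legs with their top edges flush with the underside of the top and their outer faces flush with the legs' outer faces.

B is a rectangular beam 1962 mm long (x), 184 mm deep (y), 74 mm thick (z).

The beam spans the tops of two tables placed 250 mm apart, resting at z = 700 mm.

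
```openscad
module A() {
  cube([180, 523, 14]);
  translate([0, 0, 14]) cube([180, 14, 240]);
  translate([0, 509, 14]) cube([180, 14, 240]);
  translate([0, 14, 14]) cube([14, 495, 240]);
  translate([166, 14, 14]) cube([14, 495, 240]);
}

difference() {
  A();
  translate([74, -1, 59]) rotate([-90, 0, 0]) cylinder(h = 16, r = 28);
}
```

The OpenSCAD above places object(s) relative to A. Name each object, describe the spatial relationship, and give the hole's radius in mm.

The subtracted cylinder has r = 28 mm.

A is an open box. The open box has a circular hole through its front wall. The hole's radius is 28 mm.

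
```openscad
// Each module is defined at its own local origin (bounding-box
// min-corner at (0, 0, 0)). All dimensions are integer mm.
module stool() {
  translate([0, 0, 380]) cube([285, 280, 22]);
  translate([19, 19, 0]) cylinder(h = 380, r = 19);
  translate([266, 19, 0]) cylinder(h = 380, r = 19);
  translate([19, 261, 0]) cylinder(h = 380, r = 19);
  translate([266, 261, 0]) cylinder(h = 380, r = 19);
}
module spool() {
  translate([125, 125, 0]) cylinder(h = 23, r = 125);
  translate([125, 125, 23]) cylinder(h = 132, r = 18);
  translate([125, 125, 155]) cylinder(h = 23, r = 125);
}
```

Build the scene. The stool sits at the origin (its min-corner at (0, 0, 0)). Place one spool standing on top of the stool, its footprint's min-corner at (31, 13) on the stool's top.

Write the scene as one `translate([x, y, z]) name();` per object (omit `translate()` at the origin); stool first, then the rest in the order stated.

stool();
translate([31, 13, 402]) spool();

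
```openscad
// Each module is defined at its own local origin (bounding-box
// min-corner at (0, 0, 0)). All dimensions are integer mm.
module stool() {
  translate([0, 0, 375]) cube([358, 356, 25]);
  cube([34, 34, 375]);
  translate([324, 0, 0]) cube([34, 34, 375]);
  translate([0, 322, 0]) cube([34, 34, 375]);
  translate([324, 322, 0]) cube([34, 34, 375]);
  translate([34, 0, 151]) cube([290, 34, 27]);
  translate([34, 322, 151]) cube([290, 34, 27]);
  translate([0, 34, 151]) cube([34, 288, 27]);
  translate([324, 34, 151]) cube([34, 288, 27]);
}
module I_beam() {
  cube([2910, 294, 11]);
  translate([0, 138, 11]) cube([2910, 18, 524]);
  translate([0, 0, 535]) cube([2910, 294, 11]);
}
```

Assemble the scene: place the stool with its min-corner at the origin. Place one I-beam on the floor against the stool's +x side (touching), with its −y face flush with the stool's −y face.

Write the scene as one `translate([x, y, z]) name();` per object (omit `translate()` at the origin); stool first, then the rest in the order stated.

stool();
translate([358, 0, 0]) I_beam();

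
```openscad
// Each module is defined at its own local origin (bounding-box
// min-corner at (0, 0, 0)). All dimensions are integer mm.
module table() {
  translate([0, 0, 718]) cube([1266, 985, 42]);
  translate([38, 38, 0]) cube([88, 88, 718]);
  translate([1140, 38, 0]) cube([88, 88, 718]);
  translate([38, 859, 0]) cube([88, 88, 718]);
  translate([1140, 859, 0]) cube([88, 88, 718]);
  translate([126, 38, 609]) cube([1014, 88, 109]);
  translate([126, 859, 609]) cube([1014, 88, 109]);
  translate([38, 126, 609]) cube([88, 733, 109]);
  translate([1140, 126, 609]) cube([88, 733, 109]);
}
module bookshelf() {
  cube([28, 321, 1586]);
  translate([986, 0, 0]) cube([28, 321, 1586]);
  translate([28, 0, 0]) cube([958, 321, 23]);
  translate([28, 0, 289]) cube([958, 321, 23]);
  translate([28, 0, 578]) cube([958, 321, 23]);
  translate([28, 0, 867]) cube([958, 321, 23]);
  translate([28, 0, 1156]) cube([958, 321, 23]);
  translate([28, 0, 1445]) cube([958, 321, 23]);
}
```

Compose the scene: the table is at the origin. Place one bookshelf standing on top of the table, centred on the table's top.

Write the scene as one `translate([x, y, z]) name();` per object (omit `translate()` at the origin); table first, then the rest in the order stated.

table();
translate([126, 332, 760]) bookshelf();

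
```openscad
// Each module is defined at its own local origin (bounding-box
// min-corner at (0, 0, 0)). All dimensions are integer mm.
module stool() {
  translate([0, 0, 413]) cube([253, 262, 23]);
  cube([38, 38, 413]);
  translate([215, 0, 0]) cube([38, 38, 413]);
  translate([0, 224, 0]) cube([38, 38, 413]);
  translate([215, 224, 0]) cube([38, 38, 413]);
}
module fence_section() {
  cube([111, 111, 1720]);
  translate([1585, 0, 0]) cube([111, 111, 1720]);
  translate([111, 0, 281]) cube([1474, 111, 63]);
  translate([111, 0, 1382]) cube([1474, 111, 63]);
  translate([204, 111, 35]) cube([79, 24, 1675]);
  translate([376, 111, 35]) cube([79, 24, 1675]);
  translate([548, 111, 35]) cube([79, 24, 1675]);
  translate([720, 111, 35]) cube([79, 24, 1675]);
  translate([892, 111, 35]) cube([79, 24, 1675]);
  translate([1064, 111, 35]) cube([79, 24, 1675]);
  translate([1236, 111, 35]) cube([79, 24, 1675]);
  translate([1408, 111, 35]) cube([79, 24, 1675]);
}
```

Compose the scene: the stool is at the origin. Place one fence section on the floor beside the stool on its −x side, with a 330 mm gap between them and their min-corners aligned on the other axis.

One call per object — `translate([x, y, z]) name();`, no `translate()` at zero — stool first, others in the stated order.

stool();
translate([-2026, 0, 0]) fence_section();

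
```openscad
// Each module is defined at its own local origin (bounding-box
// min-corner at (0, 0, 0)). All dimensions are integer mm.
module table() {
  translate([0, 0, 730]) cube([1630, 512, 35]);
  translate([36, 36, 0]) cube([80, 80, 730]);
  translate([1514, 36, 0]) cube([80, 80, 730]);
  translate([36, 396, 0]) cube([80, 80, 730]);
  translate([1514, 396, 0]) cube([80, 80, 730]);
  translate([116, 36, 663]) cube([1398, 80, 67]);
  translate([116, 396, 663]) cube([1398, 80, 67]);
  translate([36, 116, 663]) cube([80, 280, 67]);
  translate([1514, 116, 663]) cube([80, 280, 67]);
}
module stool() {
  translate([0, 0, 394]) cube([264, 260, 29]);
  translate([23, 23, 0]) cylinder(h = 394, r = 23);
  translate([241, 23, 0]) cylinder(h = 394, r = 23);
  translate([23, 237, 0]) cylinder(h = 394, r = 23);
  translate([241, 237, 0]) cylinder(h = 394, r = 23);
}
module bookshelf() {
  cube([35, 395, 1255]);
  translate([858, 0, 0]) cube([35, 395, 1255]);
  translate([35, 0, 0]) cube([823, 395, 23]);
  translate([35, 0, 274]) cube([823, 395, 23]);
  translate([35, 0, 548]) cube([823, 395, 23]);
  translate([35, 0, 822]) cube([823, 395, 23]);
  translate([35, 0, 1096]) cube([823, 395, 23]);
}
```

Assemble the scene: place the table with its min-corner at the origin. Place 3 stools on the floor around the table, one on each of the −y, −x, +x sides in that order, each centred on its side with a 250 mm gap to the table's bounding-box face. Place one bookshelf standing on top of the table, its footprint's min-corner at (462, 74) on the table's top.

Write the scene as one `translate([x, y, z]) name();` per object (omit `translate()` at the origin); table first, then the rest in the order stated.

table();
translate([683, -510, 0]) stool();
translate([-514, 126, 0]) stool();
translate([1880, 126, 0]) stool();
translate([462, 74, 765]) bookshelf();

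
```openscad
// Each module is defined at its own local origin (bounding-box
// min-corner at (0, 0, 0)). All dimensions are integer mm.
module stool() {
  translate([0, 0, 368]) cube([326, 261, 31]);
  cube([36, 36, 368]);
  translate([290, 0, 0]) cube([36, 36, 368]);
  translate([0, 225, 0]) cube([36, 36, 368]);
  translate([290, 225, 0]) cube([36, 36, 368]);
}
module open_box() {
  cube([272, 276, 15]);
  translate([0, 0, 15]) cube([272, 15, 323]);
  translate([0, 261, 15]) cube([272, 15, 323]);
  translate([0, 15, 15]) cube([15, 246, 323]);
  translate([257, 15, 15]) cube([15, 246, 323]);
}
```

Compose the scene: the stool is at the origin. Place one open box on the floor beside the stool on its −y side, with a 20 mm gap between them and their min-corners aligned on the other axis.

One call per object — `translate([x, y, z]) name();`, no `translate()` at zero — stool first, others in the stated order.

stool();
translate([0, -296, 0]) open_box();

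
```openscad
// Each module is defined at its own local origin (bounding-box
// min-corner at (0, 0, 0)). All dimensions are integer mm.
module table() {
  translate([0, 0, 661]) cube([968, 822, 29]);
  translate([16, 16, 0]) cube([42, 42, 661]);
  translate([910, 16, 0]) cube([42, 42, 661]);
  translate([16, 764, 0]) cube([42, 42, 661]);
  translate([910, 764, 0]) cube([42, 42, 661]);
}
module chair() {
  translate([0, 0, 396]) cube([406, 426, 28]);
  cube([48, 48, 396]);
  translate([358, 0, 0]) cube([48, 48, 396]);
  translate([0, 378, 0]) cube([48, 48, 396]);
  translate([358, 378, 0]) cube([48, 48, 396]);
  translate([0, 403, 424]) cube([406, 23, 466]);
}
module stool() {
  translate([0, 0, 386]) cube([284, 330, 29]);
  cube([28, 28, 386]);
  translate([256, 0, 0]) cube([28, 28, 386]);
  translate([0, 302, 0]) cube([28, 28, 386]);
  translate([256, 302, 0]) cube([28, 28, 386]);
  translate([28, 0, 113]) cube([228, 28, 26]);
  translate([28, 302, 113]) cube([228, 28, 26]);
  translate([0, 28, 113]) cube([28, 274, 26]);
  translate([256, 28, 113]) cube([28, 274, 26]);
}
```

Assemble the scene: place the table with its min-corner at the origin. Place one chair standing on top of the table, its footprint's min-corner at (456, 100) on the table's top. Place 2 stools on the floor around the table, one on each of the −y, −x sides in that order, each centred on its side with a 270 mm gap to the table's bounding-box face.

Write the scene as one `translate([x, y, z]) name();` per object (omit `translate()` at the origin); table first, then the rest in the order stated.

table();
translate([456, 100, 690]) chair();
translate([342, -600, 0]) stool();
translate([-554, 246, 0]) stool();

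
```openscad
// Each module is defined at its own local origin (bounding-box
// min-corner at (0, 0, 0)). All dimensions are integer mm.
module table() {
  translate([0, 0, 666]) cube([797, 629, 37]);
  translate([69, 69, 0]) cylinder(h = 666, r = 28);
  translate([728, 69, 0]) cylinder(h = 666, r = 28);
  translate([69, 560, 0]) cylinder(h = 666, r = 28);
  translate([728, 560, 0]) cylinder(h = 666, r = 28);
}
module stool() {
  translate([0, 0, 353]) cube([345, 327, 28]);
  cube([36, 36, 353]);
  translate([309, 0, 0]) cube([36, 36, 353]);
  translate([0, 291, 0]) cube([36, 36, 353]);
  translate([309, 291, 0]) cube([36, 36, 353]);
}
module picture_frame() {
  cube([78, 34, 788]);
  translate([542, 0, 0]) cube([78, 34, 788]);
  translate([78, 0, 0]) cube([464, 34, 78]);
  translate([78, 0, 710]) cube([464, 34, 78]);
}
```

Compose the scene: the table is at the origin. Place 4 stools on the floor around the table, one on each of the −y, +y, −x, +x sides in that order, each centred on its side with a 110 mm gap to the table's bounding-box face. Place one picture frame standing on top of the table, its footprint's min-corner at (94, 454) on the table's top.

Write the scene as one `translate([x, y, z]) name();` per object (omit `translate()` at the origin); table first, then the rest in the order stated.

table();
translate([226, -437, 0]) stool();
translate([226, 739, 0]) stool();
translate([-455, 151, 0]) stool();
translate([907, 151, 0]) stool();
translate([94, 454, 703]) picture_frame();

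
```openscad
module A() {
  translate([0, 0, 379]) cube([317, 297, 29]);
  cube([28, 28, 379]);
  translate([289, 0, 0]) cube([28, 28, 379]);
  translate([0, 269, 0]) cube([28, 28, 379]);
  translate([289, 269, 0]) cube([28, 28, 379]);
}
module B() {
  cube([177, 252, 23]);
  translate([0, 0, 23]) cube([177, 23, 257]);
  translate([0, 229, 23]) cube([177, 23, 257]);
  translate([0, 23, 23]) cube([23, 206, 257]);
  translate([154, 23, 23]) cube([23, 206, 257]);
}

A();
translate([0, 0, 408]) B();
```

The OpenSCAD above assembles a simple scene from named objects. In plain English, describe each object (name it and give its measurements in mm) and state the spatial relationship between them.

A is a simple wooden stool: a rectangular seat 317 mm (x) by 297 mm (y), 29 mm thick, top face at z = 408 mm, on four square legs, each 28×28 mm in cross-section. The legs rest on z = 0, each flush with a corner of the seat.

B is an open storage box with external size 177×252×280 mm and wall thickness 23 mm (the base is also 23 mm thick). The base covers the whole footprint; the four walls stand on the base, with the y-facing walls full-width and the x-facing walls fitting between their inner faces.

The open box is on top of the stool.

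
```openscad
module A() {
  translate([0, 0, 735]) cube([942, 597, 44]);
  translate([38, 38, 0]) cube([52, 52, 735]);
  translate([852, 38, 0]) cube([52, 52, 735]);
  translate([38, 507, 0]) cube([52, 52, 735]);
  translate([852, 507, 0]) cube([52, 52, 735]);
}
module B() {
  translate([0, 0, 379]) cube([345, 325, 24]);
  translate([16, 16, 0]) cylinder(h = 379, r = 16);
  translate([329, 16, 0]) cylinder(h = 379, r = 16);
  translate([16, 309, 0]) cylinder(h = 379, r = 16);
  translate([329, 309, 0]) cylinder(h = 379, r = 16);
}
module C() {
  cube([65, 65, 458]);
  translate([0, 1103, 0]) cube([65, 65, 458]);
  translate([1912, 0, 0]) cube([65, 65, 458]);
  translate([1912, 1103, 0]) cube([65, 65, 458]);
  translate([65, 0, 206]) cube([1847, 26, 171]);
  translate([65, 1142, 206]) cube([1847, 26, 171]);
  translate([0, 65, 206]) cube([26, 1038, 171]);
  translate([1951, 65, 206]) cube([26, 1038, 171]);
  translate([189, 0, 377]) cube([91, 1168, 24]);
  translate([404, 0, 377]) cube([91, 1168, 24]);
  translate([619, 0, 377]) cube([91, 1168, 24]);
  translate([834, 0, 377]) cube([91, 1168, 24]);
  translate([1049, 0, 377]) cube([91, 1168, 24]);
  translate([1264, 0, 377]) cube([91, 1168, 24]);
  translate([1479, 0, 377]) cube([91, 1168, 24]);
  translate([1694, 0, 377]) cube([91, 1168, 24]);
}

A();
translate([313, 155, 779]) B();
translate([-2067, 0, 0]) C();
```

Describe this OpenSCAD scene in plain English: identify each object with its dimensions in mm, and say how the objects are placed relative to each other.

A is a rectangular dining table. The top is 942×597×44 mm with its upper surface at z = 779 mm. It stands on four 52×52 mm square legs, each inset 38 mm from the nearest pair of top edges, running from the floor to the underside of the top.

B is a four-legged stool. The seat is a 345×325×24 mm slab whose top surface is at z = 403 mm; four round legs, each 32 mm in diameter, run from the floor (z = 0) to the underside of the seat, each leg's axis is inset half a diameter from the nearest pair of seat edges (so the leg's bounding box is flush with the corner).

C is a bed frame 1977 mm long (x) by 1168 mm wide (y). Four 65×65 mm corner posts, 458 mm tall, at the corners of the footprint. Four rails of 26 mm thickness and 171 mm height run between adjacent posts with their undersides at z = 206 mm, their outer faces flush with the outside of the frame (the two x-running rails run between the posts' inner faces; the two y-running rails run between the posts' inner faces). 8 slats, each 91 mm wide (x) and 24 mm thick, lie across the top of the two x-running rails, running the full 1168 mm width of the frame in y; the slats are evenly spaced along x between the inner faces of the end posts with equal gaps (rounded down to the nearest mm) at the −x end and between each pair — any rounding remainder accumulates at the +x end.

The stool is on top of the table. The bed frame is on the floor beside the table on its −x side.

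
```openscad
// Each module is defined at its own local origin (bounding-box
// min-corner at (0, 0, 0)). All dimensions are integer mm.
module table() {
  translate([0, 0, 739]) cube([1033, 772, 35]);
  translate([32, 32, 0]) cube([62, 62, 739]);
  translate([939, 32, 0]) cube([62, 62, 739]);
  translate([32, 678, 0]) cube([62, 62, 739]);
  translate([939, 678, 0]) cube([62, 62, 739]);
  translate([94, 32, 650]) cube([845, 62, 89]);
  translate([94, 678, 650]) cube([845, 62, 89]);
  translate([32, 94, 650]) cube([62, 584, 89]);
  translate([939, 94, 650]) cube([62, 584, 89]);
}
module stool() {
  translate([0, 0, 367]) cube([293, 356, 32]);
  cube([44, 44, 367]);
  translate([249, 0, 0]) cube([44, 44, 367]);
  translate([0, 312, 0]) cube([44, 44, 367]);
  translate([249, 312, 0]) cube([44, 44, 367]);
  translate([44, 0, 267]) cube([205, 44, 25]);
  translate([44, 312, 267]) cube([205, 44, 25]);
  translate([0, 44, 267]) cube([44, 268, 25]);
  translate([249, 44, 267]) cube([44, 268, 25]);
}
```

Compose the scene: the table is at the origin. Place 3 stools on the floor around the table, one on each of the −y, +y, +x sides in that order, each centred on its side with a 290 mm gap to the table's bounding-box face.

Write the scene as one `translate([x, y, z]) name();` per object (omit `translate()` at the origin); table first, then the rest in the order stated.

table();
translate([370, -646, 0]) stool();
translate([370, 1062, 0]) stool();
translate([1323, 208, 0]) stool();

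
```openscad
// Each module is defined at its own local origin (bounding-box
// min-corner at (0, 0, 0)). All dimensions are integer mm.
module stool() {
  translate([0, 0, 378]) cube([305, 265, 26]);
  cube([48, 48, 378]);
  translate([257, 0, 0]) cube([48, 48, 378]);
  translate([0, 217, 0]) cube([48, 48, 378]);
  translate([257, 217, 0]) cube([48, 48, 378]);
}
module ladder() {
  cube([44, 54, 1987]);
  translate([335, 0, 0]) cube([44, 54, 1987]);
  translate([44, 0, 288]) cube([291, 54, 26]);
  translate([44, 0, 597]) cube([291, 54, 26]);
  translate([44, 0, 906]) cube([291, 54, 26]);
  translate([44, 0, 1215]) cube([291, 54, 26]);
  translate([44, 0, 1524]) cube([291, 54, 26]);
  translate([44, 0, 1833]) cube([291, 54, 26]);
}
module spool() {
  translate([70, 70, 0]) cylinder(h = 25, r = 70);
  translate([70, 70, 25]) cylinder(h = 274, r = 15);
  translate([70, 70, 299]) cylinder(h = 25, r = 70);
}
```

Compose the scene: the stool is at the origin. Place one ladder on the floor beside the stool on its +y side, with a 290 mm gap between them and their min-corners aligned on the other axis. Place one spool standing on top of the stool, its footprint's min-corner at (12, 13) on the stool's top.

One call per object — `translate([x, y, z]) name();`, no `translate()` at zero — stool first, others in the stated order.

stool();
translate([0, 555, 0]) ladder();
translate([12, 13, 404]) spool();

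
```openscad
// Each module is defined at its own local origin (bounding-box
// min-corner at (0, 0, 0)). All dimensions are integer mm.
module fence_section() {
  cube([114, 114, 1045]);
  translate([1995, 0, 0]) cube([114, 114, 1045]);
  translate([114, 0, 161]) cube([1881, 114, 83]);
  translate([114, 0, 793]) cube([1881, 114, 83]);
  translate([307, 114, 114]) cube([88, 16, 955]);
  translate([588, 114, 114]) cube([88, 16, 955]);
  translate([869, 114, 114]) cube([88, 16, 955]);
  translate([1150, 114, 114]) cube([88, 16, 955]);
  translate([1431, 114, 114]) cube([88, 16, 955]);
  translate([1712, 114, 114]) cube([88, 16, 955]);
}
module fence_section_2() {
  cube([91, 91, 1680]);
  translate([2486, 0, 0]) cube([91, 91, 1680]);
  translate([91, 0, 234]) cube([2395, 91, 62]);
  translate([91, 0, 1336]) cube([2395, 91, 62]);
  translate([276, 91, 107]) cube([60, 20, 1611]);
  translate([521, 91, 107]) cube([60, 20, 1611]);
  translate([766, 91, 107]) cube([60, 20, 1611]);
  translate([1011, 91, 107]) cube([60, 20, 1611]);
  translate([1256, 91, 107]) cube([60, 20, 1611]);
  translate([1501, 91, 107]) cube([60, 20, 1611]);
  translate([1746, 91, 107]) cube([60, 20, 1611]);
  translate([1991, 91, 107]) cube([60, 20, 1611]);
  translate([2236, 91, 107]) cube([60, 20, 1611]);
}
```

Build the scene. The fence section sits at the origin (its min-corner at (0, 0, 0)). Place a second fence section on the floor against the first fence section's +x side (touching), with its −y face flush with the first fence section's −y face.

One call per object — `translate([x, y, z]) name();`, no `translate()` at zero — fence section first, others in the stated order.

fence_section();
translate([2109, 0, 0]) fence_section_2();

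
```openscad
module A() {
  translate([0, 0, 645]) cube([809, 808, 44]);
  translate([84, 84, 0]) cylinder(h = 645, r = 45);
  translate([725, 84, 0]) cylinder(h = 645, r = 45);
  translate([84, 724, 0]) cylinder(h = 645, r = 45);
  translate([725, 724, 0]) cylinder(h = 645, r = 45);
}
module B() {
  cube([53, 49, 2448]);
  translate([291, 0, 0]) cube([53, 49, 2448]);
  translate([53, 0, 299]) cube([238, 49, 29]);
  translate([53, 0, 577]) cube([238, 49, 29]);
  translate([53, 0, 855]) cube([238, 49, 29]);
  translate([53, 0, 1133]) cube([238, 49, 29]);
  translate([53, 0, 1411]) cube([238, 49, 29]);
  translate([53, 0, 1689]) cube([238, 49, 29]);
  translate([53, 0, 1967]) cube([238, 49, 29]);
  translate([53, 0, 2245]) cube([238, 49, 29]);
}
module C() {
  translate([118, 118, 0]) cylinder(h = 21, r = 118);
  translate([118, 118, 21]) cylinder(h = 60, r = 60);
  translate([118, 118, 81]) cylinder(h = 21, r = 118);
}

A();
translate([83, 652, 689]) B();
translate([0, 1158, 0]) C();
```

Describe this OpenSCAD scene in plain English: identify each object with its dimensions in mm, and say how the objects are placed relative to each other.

A is a rectangular dining table. The top is 809×808×44 mm with its upper surface at z = 689 mm. It stands on four round legs of 90 mm diameter, each leg's bounding box inset 39 mm from the nearest pair of top edges, running from the floor to the underside of the top.

B is a straight ladder. Two 53×49 mm vertical rails, 2448 mm tall, stand 344 mm apart (outside-to-outside) with their front faces coplanar on the −y side. 8 rungs, each 49 mm deep and 29 mm tall, span between the inner faces of the rails, front faces flush with the rails. The lowest rung's underside is at z = 299 mm and rungs are spaced 278 mm apart (underside to underside).

C is a spool: two coaxial disc flanges of radius 118 mm and thickness 21 mm, joined by a core cylinder of radius 60 mm and height 60 mm. The lower flange rests on z = 0 and the three cylinders share a vertical axis.

The ladder is on top of the table. The spool is on the floor beside the table on its +y side.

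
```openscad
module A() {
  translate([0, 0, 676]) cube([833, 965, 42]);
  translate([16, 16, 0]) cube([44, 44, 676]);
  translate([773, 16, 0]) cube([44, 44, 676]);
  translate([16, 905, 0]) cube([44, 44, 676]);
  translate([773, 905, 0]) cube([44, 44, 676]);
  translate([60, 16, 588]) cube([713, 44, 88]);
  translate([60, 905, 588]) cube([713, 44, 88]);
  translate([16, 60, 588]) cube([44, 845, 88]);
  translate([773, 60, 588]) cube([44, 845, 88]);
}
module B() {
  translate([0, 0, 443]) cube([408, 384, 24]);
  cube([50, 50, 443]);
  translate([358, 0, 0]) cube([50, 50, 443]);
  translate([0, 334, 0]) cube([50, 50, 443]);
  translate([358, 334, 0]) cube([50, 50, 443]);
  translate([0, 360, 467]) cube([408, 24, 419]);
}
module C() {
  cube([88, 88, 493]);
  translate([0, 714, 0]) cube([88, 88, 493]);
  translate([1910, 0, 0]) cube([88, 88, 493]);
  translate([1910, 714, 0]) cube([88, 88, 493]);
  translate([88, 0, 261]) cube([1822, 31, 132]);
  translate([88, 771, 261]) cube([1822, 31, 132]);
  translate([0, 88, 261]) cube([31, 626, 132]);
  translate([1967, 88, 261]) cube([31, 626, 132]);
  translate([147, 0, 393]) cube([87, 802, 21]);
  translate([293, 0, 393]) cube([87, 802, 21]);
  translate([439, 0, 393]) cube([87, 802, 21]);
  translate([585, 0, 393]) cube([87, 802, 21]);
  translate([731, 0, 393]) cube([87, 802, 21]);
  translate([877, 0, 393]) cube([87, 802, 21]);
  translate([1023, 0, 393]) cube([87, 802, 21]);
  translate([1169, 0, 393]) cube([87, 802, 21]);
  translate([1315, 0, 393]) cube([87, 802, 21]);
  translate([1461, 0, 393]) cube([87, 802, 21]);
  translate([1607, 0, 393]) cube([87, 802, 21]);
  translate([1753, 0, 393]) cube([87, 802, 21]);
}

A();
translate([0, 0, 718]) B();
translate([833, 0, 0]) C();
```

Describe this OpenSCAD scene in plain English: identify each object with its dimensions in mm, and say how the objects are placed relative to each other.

A is a table with a 833×965 mm rectangular top, 42 mm thick, top surface at z = 718 mm, supported by four 44×44 mm square legs, each inset 16 mm from the nearest pair of top edges, running from the floor. Four apron rails, 44 mm thick and 88 mm tall, run between adjacent legs with their top edges flush with the underside of the top and their outer faces flush with the legs' outer faces.

B is a chair: 408×384 mm seat, 24 mm thick, top at z = 467 mm, on four 50 mm square corner legs flush with the seat edges. A 24 mm thick backrest slab spans the full seat width, extending 419 mm above the seat top, its back face flush with the seat's +y edge.

C is a bed frame 1998 mm long (x) by 802 mm wide (y). Four 88×88 mm corner posts, 493 mm tall, at the corners of the footprint. Four rails of 31 mm thickness and 132 mm height run between adjacent posts with their undersides at z = 261 mm, their outer faces flush with the outside of the frame (the two x-running rails run between the posts' inner faces; the two y-running rails run between the posts' inner faces). 12 slats, each 87 mm wide (x) and 21 mm thick, lie across the top of the two x-running rails, running the full 802 mm width of the frame in y; the slats are evenly spaced along x between the inner faces of the end posts with equal gaps (rounded down to the nearest mm) at the −x end and between each pair — any rounding remainder accumulates at the +x end.

The chair is on top of the table. The bed frame is against the table's +x side, with their −y faces flush.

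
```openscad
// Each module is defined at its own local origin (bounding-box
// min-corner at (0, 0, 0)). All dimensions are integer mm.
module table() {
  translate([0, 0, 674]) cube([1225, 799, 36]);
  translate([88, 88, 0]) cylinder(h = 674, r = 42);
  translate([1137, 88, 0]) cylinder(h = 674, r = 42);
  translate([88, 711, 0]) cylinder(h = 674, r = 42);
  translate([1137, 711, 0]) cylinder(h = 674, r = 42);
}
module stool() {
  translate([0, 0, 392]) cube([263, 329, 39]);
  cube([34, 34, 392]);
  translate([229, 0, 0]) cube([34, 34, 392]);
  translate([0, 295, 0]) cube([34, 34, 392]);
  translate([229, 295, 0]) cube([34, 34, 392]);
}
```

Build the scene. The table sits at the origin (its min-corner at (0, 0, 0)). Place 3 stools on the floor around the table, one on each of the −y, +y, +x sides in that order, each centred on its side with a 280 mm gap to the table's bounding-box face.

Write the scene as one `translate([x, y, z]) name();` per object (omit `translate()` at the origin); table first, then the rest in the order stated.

table();
translate([481, -609, 0]) stool();
translate([481, 1079, 0]) stool();
translate([1505, 235, 0]) stool();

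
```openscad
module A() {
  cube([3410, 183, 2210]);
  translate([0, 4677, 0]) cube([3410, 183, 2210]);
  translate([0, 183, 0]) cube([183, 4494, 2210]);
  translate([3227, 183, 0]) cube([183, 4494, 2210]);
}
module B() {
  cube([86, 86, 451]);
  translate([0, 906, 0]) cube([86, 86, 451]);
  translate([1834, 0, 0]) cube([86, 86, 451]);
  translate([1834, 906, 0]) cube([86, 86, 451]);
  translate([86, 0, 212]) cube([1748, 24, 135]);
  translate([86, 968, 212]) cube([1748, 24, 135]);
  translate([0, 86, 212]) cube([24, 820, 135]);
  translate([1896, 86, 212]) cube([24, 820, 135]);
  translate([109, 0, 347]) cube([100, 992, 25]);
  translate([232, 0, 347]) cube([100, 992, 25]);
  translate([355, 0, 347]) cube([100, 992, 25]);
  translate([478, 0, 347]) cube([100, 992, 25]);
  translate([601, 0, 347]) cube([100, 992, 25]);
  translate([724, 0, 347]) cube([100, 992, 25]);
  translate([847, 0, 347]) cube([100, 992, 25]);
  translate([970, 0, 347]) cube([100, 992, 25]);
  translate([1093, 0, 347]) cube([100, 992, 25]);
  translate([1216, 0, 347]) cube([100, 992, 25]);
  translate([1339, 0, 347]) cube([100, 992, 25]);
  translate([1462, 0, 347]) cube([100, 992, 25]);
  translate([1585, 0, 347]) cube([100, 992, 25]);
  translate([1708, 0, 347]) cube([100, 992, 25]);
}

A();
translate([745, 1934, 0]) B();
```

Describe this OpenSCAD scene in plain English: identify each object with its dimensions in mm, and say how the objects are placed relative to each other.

A is a box-shaped house frame (walls only): outside footprint 3410×4860 mm, wall height 2210 mm, wall thickness 183 mm. The two y-facing walls run the full x-width; the two x-facing walls fit between the inner faces of the y-facing walls.

B is a bed frame 1920 mm long (x) by 992 mm wide (y). Four 86×86 mm corner posts, 451 mm tall, at the corners of the footprint. Four rails of 24 mm thickness and 135 mm height run between adjacent posts with their undersides at z = 212 mm, their outer faces flush with the outside of the frame (the two x-running rails run between the posts' inner faces; the two y-running rails run between the posts' inner faces). 14 slats, each 100 mm wide (x) and 25 mm thick, lie across the top of the two x-running rails, running the full 992 mm width of the frame in y; the slats are evenly spaced along x between the inner faces of the end posts with equal gaps (rounded down to the nearest mm) at the −x end and between each pair — any rounding remainder accumulates at the +x end.

The bed frame sits inside the house frame, centred.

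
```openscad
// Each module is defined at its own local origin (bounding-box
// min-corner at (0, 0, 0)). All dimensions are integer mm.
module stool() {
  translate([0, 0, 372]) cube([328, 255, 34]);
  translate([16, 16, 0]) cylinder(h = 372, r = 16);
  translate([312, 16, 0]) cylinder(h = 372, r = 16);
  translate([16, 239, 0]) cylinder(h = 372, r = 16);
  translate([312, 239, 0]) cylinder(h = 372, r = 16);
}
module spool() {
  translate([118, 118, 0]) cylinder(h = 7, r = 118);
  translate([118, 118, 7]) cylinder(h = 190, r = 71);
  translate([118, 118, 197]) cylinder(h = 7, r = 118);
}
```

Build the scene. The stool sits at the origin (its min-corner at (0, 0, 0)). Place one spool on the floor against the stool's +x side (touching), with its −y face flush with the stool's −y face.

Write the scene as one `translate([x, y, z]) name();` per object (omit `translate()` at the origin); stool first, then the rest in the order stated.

stool();
translate([328, 0, 0]) spool();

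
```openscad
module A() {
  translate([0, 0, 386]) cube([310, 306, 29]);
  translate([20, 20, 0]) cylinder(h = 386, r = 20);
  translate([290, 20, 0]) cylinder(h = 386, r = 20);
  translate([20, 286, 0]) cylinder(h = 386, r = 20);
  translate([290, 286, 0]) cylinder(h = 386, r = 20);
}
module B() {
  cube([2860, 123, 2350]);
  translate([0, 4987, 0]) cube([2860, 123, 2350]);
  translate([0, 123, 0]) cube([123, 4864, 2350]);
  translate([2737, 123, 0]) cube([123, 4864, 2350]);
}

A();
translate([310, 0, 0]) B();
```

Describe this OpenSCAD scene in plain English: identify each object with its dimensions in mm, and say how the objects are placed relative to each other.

A is a simple wooden stool: a rectangular seat 310 mm (x) by 306 mm (y), 29 mm thick, top face at z = 415 mm, on four round legs, each 40 mm in diameter. The legs rest on z = 0, each leg's axis is inset half a diameter from the nearest pair of seat edges (so the leg's bounding box is flush with the corner).

B is a box-shaped house frame (walls only): outside footprint 2860×5110 mm, wall height 2350 mm, wall thickness 123 mm. The two y-facing walls run the full x-width; the two x-facing walls fit between the inner faces of the y-facing walls.

The house frame is against the stool's +x side, with their −y faces flush.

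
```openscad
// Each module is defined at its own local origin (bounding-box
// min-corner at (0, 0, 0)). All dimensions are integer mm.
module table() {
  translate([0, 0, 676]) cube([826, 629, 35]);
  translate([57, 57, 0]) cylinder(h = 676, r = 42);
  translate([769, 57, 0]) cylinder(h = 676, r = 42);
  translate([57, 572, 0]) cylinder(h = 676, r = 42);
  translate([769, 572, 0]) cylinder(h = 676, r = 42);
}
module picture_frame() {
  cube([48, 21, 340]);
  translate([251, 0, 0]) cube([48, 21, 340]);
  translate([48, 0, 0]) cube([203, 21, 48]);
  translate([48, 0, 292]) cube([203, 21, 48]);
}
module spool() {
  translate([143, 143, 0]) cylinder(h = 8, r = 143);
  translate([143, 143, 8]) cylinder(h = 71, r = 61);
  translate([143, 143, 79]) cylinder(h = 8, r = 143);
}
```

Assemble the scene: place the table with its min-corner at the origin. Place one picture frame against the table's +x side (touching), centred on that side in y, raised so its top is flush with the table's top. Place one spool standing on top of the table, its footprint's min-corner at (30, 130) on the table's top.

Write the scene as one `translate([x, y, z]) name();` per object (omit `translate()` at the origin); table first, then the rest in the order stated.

table();
translate([826, 304, 371]) picture_frame();
translate([30, 130, 711]) spool();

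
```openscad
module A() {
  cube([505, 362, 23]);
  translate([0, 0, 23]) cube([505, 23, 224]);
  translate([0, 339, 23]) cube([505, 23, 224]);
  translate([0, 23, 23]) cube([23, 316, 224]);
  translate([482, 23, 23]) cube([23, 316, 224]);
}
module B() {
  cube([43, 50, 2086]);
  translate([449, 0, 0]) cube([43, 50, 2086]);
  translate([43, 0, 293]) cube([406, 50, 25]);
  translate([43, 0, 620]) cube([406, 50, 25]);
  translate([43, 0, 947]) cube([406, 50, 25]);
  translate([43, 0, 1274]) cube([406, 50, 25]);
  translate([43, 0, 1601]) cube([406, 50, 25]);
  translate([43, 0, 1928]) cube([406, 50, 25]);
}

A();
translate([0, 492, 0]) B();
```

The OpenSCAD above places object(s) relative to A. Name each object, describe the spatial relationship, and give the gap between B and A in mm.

A is an open box. B is a ladder. The ladder is on the floor beside the open box on its +y side. The gap between the ladder and the open box is 130 mm.

The ladder's nearest face is 130 mm from the open box's +y face.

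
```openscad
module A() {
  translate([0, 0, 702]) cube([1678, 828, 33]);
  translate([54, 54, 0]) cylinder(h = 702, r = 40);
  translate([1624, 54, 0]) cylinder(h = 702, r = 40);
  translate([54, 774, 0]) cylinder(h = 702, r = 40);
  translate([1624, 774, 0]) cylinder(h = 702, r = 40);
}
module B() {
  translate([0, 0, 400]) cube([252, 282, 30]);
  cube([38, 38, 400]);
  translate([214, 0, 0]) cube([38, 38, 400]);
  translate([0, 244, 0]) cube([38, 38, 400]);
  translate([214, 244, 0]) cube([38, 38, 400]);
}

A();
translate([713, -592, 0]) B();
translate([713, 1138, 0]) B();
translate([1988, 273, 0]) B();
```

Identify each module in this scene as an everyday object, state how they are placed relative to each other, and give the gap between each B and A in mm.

Each stool's nearest face is 310 mm from the table's bounding box.

A is a table. B is a stool. Three stools sit around the table at the −y, +y, +x sides. The gap between each stool and the table is 310 mm.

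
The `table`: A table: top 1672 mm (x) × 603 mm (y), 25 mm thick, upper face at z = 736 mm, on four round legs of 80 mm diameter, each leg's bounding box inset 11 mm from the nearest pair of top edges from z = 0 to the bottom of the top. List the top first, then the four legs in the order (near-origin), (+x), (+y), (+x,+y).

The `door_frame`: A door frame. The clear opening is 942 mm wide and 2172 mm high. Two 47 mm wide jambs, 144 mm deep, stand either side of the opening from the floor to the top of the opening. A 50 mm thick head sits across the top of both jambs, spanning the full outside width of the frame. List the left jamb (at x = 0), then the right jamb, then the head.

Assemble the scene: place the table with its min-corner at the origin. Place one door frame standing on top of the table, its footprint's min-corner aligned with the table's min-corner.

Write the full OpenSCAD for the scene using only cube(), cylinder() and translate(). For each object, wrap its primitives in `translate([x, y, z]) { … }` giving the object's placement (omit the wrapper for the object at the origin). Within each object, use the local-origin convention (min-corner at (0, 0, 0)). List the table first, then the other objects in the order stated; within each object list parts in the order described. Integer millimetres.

translate([0, 0, 711]) cube([1672, 603, 25]);
translate([51, 51, 0]) cylinder(h = 711, r = 40);
translate([1621, 51, 0]) cylinder(h = 711, r = 40);
translate([51, 552, 0]) cylinder(h = 711, r = 40);
translate([1621, 552, 0]) cylinder(h = 711, r = 40);
translate([0, 0, 736]) {
  cube([47, 144, 2172]);
  translate([989, 0, 0]) cube([47, 144, 2172]);
  translate([0, 0, 2172]) cube([1036, 144, 50]);
}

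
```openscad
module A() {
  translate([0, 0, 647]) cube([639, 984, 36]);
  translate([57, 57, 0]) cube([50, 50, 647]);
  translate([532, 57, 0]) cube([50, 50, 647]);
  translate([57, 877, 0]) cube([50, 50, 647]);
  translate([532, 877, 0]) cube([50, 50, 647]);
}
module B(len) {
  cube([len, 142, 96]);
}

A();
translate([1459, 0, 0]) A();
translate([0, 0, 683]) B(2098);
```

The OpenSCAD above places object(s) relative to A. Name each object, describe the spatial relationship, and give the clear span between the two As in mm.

A is a table. B is a beam. A beam spans the tops of two tables. The clear span between the two tables is 820 mm.

Second table starts at x = 1459; first ends at x = 639; clear span = 1459 − 639 = 820 mm.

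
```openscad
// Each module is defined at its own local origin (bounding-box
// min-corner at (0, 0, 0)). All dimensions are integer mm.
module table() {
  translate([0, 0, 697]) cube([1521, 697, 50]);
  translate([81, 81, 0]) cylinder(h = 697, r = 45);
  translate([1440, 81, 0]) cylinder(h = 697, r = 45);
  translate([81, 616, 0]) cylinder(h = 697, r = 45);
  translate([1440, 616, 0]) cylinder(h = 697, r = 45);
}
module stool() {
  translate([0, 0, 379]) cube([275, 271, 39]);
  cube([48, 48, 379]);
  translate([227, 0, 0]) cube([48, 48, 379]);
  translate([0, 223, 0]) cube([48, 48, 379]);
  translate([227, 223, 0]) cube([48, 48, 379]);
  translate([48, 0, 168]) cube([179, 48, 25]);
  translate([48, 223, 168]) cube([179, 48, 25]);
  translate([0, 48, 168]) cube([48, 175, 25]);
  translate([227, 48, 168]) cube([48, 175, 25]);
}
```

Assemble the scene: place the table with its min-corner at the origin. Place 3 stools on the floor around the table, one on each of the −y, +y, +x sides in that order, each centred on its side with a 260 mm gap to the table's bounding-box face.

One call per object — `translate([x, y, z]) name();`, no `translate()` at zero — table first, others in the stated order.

table();
translate([623, -531, 0]) stool();
translate([623, 957, 0]) stool();
translate([1781, 213, 0]) stool();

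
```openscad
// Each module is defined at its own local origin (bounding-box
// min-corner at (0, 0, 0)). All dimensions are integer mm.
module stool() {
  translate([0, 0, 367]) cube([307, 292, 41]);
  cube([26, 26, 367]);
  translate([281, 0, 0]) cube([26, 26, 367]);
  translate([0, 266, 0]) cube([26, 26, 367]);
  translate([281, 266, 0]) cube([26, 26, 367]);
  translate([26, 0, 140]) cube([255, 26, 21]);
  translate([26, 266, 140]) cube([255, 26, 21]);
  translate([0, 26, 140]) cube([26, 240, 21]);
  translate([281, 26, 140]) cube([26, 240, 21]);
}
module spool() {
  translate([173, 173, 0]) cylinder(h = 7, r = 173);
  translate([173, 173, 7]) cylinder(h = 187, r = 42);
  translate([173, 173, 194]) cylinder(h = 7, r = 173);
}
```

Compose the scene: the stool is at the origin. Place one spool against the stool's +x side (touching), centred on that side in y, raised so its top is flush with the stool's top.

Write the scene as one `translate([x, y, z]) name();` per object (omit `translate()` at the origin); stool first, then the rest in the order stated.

stool();
translate([307, -27, 207]) spool();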